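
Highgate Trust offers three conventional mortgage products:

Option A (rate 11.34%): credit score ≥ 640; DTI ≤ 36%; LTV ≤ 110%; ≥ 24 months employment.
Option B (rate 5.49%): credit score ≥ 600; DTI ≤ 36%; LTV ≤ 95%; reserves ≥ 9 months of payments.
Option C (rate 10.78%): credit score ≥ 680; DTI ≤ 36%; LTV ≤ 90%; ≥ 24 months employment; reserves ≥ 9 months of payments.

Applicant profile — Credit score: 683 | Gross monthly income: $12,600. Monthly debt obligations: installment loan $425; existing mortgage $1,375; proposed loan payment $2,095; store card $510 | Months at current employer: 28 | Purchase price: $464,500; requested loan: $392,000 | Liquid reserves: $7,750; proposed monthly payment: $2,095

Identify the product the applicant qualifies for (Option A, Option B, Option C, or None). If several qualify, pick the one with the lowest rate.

Total debts = (425 + 1,375 + 2,095 + 510) = 4,405; DTI = 4,405/12,600 = 35%.
LTV = 392,000/464,500 = 84.4%.
Reserves = 7,750/2,095 = 3.7 months.
Option A: score 683 ≥ 640; DTI 35% ≤ 36%; LTV 84.4% ≤ 110%; employment 28 ≥ 24 mo → qualifies.
Option B: score 683 ≥ 600; DTI 35% ≤ 36%; LTV 84.4% ≤ 95%; reserves 3.7 < 9 mo → does not qualify.
Option C: score 683 ≥ 680; DTI 35% ≤ 36%; LTV 84.4% ≤ 90%; employment 28 ≥ 24 mo; reserves 3.7 < 9 mo → does not qualify.

Option A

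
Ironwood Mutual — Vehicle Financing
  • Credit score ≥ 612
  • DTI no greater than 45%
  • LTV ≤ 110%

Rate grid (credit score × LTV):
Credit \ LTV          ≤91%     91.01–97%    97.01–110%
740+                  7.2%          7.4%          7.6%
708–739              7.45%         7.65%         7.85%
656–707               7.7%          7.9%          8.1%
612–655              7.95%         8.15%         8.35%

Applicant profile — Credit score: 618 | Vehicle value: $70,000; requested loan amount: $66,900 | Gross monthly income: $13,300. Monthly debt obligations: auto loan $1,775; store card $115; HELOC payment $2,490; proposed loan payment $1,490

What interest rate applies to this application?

Credit score 618 ≥ 612; Total monthly debts = (1,775 + 115 + 2,490 + 1,490) = 5,870. Debt-to-income = 5,870/13,300 = 44.1% — meets 45% limit
LTV = 66,900/70,000 = 95.6% ≤ 110%
Credit 618 → row 612–655; LTV 95.6% → column 91.01–97%. Grid cell → 8.15%.

8.15%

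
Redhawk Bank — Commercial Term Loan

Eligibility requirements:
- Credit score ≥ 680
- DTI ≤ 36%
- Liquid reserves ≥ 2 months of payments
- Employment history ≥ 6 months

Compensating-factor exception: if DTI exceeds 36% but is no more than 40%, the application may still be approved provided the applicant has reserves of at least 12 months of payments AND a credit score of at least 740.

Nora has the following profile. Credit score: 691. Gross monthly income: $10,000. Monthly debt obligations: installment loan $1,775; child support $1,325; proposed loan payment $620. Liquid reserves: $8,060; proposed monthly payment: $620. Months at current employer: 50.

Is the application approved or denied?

Credit score 691 ≥ 680 (meets base)
Total debts = (1,775 + 1,325 + 620) = 3,720. DTI: 3,720 ÷ 10,000 = 37.2%, over the 36% base limit.
Liquid reserves cover 8,060/620 = 13.0 months — ≥ 2 required
Employment 50 ≥ 6 months
DTI 37.2% is within the 36%–40% exception band; checking compensating factors.
Reserves 13.0 ≥ 12 months; credit score 691 < 740.
Compensating-factor requirement not fully met.

Denied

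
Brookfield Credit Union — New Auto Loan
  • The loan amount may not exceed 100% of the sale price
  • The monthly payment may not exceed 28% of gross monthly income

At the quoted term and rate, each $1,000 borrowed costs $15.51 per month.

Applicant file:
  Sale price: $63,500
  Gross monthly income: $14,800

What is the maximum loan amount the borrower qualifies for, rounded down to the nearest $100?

Payment cap: 28% × $14,800 = $4,144/month.
At $15.51 per $1,000, that supports 4,144/15.51 × 1,000 ≈ $267,182 → $267,100.
LTV cap: 100% × $63,500 = $63,500 → $63,500.
Binding constraint: loan-to-value.

$63,500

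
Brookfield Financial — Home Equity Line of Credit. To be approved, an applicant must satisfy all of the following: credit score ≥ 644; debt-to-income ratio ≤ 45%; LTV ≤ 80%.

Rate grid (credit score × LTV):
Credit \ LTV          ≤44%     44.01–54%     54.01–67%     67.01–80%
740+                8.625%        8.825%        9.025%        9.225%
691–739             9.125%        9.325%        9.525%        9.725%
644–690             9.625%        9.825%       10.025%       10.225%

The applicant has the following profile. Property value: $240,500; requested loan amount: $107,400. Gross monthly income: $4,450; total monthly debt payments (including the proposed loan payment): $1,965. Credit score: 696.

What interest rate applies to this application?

9.325%

Credit score 696 ≥ 644; DTI = 1,965/4,450 = 44.2% ≤ 45%
Loan-to-value = 107,400/240,500 = 44.7% — pass (80% max)
Row: 696 falls in 691–739. Column: 44.7% falls in 44.01–54%. Rate = 9.325%.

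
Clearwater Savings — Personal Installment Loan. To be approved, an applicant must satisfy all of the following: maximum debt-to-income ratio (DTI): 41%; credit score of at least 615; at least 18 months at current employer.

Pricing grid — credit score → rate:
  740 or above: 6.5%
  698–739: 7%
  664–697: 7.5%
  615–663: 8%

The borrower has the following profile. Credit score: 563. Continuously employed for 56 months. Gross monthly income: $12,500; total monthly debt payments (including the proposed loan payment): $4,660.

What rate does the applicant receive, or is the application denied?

Credit score 563 < 615 (below minimum)
Employment 56 ≥ 18 months
DTI: 4,660 ÷ 12,500 = 37.3%, within the 41% cap
Not all requirements met → denied.

Denied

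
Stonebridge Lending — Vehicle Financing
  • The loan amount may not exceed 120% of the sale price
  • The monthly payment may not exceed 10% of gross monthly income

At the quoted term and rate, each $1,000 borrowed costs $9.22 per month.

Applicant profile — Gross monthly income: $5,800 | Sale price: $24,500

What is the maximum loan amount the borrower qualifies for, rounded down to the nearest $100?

Payment cap: 10% × $5,800 = $580/month.
At $9.22 per $1,000, that supports 580/9.22 × 1,000 ≈ $62,906 → $62,900.
LTV cap: 120% × $24,500 = $29,400 → $29,400.
Binding constraint: loan-to-value.

$29,400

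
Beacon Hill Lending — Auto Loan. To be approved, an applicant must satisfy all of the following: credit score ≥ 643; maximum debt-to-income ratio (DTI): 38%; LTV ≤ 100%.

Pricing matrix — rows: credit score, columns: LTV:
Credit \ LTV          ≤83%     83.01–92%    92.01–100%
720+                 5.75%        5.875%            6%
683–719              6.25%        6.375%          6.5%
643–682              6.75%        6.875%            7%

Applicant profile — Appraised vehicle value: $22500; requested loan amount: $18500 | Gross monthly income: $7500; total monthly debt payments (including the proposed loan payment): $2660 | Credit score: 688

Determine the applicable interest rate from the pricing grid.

6.25%

Credit score 688 ≥ 643; DTI: 2,660 ÷ 7,500 = 35.5%, within the 38% cap
LTV: 18,500 ÷ 22,500 = 82.2%, within 100% cap
Row: 688 falls in 683–719. Column: 82.2% falls in ≤83%. Rate = 6.25%.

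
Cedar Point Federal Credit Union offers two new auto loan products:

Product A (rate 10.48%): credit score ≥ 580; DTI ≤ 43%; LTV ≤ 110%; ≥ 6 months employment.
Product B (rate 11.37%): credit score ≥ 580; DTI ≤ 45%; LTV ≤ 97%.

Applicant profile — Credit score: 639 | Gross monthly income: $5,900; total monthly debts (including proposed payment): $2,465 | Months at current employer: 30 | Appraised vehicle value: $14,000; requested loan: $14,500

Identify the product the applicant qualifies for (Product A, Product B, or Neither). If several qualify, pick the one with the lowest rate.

Product A

DTI = 2,465/5,900 = 41.8%.
LTV = 14,500/14,000 = 103.6%.
Product A: score 639 ≥ 580; DTI 41.8% ≤ 43%; LTV 103.6% ≤ 110%; employment 30 ≥ 6 mo → qualifies.
Product B: score 639 ≥ 580; DTI 41.8% ≤ 45%; LTV 103.6% > 97% → does not qualify.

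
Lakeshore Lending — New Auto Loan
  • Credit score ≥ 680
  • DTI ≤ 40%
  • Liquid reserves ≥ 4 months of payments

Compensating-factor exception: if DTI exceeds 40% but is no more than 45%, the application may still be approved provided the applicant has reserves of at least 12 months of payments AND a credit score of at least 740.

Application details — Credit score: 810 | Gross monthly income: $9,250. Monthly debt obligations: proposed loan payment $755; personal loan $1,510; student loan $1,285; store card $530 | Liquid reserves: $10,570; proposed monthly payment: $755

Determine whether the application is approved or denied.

Credit score 810 ≥ 680 (meets base)
Total debts = (755 + 1,510 + 1,285 + 530) = 4,080. DTI: 4,080 ÷ 9,250 = 44.1%, over the 40% base limit.
Liquid reserves cover 10,570/755 = 14.0 months — ≥ 4 required
44.1% falls in the override range (40%–45%), so the compensating-factor test applies.
Override check — reserves: 14.0 mo (ok); score: 810 (ok).
Both override conditions satisfied; DTI exception granted.

Approved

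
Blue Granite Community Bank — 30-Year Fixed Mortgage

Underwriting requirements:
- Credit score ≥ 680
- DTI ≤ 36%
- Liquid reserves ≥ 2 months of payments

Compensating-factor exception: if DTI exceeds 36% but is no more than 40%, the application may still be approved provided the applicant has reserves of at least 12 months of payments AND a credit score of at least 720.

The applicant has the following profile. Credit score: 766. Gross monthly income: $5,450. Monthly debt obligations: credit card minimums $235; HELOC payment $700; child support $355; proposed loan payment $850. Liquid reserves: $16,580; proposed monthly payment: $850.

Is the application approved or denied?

Approved

Credit score 766 ≥ 680 (meets base)
Total debts = (235 + 700 + 355 + 850) = 2,140. DTI: 2,140 ÷ 5,450 = 39.3%, over the 36% base limit.
Reserves = 16,580/850 = 19.5 months ≥ 2
39.3% falls in the override range (36%–40%), so the compensating-factor test applies.
Override check — reserves: 19.5 mo (ok); score: 766 (ok).
Both compensating conditions met → exception applies.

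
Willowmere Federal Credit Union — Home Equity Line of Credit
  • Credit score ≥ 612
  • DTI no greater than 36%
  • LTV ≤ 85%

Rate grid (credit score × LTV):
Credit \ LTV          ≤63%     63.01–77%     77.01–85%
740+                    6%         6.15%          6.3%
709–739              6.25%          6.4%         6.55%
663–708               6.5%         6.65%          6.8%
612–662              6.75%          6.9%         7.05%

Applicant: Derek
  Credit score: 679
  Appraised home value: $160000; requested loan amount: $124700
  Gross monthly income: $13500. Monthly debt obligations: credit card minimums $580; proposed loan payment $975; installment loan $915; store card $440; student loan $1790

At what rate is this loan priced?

6.8%

Credit score 679 ≥ 612; Total monthly debts = (580 + 975 + 915 + 440 + 1,790) = 4,700. DTI = 4,700/13,500 = 34.8% ≤ 36%
LTV: 124,700 ÷ 160,000 = 77.9%, within 85% cap
Row: 679 falls in 663–708. Column: 77.9% falls in 77.01–85%. Rate = 6.8%.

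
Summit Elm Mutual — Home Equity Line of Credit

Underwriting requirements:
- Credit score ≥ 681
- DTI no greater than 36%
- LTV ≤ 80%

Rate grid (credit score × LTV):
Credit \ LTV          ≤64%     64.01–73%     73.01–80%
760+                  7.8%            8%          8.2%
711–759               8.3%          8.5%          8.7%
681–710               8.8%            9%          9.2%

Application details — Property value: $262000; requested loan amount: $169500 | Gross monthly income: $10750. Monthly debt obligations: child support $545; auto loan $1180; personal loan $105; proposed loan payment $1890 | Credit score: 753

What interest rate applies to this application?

Credit score 753 ≥ 681; Total monthly debts = (545 + 1,180 + 105 + 1,890) = 3,720. DTI = 3,720/10,750 = 34.6% ≤ 36%
LTV: 169,500 ÷ 262,000 = 64.7%, within 80% cap
Row: 753 falls in 711–759. Column: 64.7% falls in 64.01–73%. Rate = 8.5%.

8.5%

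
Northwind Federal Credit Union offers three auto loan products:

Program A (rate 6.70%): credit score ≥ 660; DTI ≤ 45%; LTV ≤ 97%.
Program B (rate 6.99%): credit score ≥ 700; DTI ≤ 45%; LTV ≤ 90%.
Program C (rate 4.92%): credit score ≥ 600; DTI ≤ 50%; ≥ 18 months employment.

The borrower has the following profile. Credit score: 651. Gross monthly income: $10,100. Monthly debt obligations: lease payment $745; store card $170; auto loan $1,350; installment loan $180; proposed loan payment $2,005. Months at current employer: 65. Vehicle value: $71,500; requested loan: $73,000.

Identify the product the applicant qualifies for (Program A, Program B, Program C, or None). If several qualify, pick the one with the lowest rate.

Program C

Total debts = (745 + 170 + 1,350 + 180 + 2,005) = 4,450; DTI = 4,450/10,100 = 44.1%.
LTV = 73,000/71,500 = 102.1%.
Program A: score 651 < 660; DTI 44.1% ≤ 45%; LTV 102.1% > 97% → does not qualify.
Program B: score 651 < 700; DTI 44.1% ≤ 45%; LTV 102.1% > 90% → does not qualify.
Program C: score 651 ≥ 600; DTI 44.1% ≤ 50%; employment 65 ≥ 18 mo → qualifies.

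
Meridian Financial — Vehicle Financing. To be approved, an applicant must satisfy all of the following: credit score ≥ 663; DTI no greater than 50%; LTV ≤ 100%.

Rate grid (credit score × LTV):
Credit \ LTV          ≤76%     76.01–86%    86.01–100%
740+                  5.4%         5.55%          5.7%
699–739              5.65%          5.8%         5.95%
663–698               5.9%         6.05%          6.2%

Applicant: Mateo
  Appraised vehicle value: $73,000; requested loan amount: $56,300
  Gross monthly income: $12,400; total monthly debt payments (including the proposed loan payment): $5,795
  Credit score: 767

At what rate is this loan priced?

Credit score 767 ≥ 663; DTI: 5,795 ÷ 12,400 = 46.7%, within the 50% cap
LTV = 56,300/73,000 = 77.1% ≤ 100%
Credit 767 → row 740+; LTV 77.1% → column 76.01–86%. Grid cell → 5.55%.

5.55%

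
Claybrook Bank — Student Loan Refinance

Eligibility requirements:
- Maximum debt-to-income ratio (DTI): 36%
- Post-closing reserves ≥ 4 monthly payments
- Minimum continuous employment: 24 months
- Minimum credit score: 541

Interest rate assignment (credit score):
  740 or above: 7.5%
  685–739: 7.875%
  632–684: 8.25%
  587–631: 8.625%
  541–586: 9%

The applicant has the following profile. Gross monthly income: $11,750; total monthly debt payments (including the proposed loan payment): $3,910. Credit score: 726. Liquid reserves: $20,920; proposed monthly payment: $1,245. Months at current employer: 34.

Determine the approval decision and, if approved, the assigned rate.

Approved at 7.875%

Credit score 726 ≥ 541 (meets minimum)
Employment 34 ≥ 24 months
Liquid reserves cover 20,920/1,245 = 16.8 months — ≥ 4 required
DTI: 3,910 ÷ 11,750 = 33.3%, within the 36% cap
All requirements met. Score 726 falls in the 685–739 tier → 7.875%.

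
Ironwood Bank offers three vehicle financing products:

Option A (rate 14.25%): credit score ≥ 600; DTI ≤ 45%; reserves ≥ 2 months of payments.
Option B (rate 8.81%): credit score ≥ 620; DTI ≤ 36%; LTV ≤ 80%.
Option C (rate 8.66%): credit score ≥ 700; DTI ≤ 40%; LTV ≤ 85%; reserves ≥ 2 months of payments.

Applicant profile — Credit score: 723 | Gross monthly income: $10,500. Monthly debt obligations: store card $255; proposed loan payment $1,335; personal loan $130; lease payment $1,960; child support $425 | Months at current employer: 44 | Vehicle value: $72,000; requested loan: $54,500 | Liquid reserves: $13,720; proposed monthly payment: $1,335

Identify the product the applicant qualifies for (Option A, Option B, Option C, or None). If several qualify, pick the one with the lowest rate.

Total debts = (255 + 1,335 + 130 + 1,960 + 425) = 4,105; DTI = 4,105/10,500 = 39.1%.
LTV = 54,500/72,000 = 75.7%.
Reserves = 13,720/1,335 = 10.3 months.
Option A: score 723 ≥ 600; DTI 39.1% ≤ 45%; reserves 10.3 ≥ 2 mo → qualifies.
Option B: score 723 ≥ 620; DTI 39.1% > 36%; LTV 75.7% ≤ 80% → does not qualify.
Option C: score 723 ≥ 700; DTI 39.1% ≤ 40%; LTV 75.7% ≤ 85%; reserves 10.3 ≥ 2 mo → qualifies.
Qualifying: Option A, Option C. Lowest rate is 8.66% → Option C.

Option C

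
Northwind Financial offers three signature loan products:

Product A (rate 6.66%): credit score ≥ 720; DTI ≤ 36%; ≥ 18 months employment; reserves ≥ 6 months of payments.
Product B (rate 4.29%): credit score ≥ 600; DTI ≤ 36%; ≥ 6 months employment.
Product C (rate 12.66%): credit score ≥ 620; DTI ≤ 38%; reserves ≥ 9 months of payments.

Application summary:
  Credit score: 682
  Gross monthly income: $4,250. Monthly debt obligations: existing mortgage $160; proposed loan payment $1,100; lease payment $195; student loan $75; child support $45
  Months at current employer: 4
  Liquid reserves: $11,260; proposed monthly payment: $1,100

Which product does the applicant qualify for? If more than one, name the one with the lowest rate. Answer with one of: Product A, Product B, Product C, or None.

Total debts = (160 + 1,100 + 195 + 75 + 45) = 1,575; DTI = 1,575/4,250 = 37.1%.
Reserves = 11,260/1,100 = 10.2 months.
Product A: score 682 < 720; DTI 37.1% > 36%; employment 4 < 18 mo; reserves 10.2 ≥ 6 mo → does not qualify.
Product B: score 682 ≥ 600; DTI 37.1% > 36%; employment 4 < 6 mo → does not qualify.
Product C: score 682 ≥ 620; DTI 37.1% ≤ 38%; reserves 10.2 ≥ 9 mo → qualifies.

Product C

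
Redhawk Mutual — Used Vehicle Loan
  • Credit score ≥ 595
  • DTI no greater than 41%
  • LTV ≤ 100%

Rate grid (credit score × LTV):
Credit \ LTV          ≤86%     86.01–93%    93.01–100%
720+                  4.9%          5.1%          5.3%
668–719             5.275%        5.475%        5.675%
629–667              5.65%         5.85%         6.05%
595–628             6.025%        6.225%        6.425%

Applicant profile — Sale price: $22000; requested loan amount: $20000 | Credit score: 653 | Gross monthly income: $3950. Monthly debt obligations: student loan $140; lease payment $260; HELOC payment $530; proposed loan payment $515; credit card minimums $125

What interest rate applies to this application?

5.85%

Credit score 653 ≥ 595; Total monthly debts = (140 + 260 + 530 + 515 + 125) = 1,570. DTI = 1,570/3,950 = 39.7% ≤ 41%
LTV: 20,000 ÷ 22,000 = 90.9%, within 100% cap
Score 653 is in the 629–667 band; LTV 90.9% is in the 86.01–93% band → 5.85%.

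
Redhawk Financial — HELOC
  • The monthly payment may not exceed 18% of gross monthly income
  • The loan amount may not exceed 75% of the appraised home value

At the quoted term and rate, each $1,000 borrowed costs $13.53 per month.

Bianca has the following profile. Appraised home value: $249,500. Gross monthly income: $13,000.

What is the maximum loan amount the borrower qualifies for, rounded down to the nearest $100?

$172,900

Payment cap: 18% × $13,000 = $2,340/month.
At $13.53 per $1,000, that supports 2,340/13.53 × 1,000 ≈ $172,949 → $172,900.
LTV cap: 75% × $249,500 = $187,125 → $187,100.
Binding constraint: payment-to-income.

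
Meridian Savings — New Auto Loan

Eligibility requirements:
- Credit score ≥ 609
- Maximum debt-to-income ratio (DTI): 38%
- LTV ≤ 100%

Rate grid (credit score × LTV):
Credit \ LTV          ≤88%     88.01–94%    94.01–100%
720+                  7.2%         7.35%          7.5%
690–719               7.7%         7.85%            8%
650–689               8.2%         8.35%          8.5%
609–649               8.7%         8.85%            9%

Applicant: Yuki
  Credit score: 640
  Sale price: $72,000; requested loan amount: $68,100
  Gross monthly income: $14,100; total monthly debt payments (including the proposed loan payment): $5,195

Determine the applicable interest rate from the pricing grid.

9%

Credit score 640 ≥ 609; Debt-to-income = 5,195/14,100 = 36.8% — meets 38% limit
LTV = 68,100/72,000 = 94.6% ≤ 100%
Credit 640 → row 609–649; LTV 94.6% → column 94.01–100%. Grid cell → 9%.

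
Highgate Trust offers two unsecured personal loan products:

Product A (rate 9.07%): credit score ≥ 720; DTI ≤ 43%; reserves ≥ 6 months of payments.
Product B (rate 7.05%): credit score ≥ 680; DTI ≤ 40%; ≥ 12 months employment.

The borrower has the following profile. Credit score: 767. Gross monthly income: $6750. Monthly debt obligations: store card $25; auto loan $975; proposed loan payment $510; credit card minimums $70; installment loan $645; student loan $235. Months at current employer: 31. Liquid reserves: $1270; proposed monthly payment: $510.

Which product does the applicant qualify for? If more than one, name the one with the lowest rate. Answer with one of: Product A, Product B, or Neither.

Product B

Total debts = (25 + 975 + 510 + 70 + 645 + 235) = 2,460; DTI = 2,460/6,750 = 36.4%.
Reserves = 1,270/510 = 2.5 months.
Product A: score 767 ≥ 720; DTI 36.4% ≤ 43%; reserves 2.5 < 6 mo → does not qualify.
Product B: score 767 ≥ 680; DTI 36.4% ≤ 40%; employment 31 ≥ 12 mo → qualifies.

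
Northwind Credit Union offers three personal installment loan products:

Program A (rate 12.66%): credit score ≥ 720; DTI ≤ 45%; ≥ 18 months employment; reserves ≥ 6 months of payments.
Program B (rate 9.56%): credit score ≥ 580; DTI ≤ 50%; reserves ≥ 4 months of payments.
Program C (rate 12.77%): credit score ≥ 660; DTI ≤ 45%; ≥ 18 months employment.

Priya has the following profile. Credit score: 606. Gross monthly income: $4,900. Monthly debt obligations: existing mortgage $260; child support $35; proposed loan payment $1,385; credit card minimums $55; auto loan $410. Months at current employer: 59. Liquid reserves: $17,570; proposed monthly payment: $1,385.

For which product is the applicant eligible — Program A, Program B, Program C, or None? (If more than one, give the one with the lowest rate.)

Total debts = (260 + 35 + 1,385 + 55 + 410) = 2,145; DTI = 2,145/4,900 = 43.8%.
Reserves = 17,570/1,385 = 12.7 months.
Program A: score 606 < 720; DTI 43.8% ≤ 45%; employment 59 ≥ 18 mo; reserves 12.7 ≥ 6 mo → does not qualify.
Program B: score 606 ≥ 580; DTI 43.8% ≤ 50%; reserves 12.7 ≥ 4 mo → qualifies.
Program C: score 606 < 660; DTI 43.8% ≤ 45%; employment 59 ≥ 18 mo → does not qualify.

Program B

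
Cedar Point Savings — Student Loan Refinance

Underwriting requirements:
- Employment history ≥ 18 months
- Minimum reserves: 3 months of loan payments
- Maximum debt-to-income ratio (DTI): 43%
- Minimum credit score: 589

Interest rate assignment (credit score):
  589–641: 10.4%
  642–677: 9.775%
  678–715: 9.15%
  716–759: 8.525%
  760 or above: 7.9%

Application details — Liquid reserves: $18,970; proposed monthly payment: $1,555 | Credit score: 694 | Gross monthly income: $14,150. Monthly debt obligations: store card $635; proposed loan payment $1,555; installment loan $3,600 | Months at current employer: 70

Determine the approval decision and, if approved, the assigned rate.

Approved at 9.15%

Credit score 694 ≥ 589 (meets minimum)
Employment 70 ≥ 18 months
Reserves = 18,970/1,555 = 12.2 months ≥ 3
Total monthly debts = (635 + 1,555 + 3,600) = 5,790. DTI = 5,790/14,150 = 40.9% ≤ 43%
All requirements met. Score 694 falls in the 678–715 tier → 9.15%.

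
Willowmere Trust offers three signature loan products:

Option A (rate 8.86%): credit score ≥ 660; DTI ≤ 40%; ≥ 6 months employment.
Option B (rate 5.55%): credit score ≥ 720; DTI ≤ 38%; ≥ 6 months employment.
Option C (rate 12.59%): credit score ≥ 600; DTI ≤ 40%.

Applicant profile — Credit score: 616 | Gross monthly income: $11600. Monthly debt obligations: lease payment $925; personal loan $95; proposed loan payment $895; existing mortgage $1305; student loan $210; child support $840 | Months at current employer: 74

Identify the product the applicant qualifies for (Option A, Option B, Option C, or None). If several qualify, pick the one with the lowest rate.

Total debts = (925 + 95 + 895 + 1,305 + 210 + 840) = 4,270; DTI = 4,270/11,600 = 36.8%.
Option A: score 616 < 660; DTI 36.8% ≤ 40%; employment 74 ≥ 6 mo → does not qualify.
Option B: score 616 < 720; DTI 36.8% ≤ 38%; employment 74 ≥ 6 mo → does not qualify.
Option C: score 616 ≥ 600; DTI 36.8% ≤ 40% → qualifies.

Option C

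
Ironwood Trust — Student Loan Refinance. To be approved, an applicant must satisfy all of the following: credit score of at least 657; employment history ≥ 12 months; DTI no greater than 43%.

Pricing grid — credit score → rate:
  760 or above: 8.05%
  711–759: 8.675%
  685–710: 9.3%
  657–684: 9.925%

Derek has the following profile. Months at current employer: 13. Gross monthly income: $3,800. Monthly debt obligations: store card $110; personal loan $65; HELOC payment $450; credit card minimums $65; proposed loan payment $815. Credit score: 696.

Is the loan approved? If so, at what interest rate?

Credit score 696 ≥ 657 (meets minimum)
Employment 13 ≥ 12 months
Total monthly debts = (110 + 65 + 450 + 65 + 815) = 1,505. DTI: 1,505 ÷ 3,800 = 39.6%, within the 43% cap
All requirements met. Score 696 falls in the 685–710 tier → 9.3%.

Approved at 9.3%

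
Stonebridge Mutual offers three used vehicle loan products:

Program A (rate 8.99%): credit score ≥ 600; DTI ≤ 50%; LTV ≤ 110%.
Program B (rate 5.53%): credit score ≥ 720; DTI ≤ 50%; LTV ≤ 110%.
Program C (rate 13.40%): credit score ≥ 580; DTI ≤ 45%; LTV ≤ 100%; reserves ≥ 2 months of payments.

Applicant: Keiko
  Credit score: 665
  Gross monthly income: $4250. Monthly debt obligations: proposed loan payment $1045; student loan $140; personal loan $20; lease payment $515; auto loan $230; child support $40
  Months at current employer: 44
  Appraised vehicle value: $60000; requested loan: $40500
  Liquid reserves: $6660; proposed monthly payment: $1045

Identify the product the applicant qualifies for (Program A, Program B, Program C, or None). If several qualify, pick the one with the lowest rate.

Program A

Total debts = (1,045 + 140 + 20 + 515 + 230 + 40) = 1,990; DTI = 1,990/4,250 = 46.8%.
LTV = 40,500/60,000 = 67.5%.
Reserves = 6,660/1,045 = 6.4 months.
Program A: score 665 ≥ 600; DTI 46.8% ≤ 50%; LTV 67.5% ≤ 110% → qualifies.
Program B: score 665 < 720; DTI 46.8% ≤ 50%; LTV 67.5% ≤ 110% → does not qualify.
Program C: score 665 ≥ 580; DTI 46.8% > 45%; LTV 67.5% ≤ 100%; reserves 6.4 ≥ 2 mo → does not qualify.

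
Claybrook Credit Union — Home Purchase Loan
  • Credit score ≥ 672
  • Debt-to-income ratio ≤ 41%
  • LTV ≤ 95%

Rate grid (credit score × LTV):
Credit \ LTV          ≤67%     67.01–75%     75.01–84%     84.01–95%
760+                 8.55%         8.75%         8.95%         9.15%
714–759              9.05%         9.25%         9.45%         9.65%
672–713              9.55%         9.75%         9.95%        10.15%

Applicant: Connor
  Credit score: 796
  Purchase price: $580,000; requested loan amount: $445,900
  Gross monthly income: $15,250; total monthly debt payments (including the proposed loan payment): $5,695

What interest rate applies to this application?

8.95%

Credit score 796 ≥ 672; DTI: 5,695 ÷ 15,250 = 37.3%, within the 41% cap
LTV: 445,900 ÷ 580,000 = 76.9%, within 95% cap
Row: 796 falls in 760+. Column: 76.9% falls in 75.01–84%. Rate = 8.95%.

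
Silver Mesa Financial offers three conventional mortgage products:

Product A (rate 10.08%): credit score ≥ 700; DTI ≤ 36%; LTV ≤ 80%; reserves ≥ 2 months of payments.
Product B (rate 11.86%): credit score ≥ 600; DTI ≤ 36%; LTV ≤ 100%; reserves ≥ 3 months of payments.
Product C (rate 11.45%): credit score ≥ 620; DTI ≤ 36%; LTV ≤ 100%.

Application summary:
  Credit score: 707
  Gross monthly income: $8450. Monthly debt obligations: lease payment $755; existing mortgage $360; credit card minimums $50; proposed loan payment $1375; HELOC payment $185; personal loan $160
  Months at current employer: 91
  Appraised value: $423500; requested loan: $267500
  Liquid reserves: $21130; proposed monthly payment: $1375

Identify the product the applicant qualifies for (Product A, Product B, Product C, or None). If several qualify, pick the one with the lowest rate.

Total debts = (755 + 360 + 50 + 1,375 + 185 + 160) = 2,885; DTI = 2,885/8,450 = 34.1%.
LTV = 267,500/423,500 = 63.2%.
Reserves = 21,130/1,375 = 15.4 months.
Product A: score 707 ≥ 700; DTI 34.1% ≤ 36%; LTV 63.2% ≤ 80%; reserves 15.4 ≥ 2 mo → qualifies.
Product B: score 707 ≥ 600; DTI 34.1% ≤ 36%; LTV 63.2% ≤ 100%; reserves 15.4 ≥ 3 mo → qualifies.
Product C: score 707 ≥ 620; DTI 34.1% ≤ 36%; LTV 63.2% ≤ 100% → qualifies.
Qualifying: Product A, Product B, Product C. Lowest rate is 10.08% → Product A.

Product A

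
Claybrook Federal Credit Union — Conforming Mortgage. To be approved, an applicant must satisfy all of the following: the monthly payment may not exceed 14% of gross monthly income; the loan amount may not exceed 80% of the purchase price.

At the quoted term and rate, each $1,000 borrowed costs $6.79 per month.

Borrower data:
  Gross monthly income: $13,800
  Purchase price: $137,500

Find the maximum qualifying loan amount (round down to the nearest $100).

Payment cap: 14% × $13,800 = $1,932/month.
At $6.79 per $1,000, that supports 1,932/6.79 × 1,000 ≈ $284,536 → $284,500.
LTV cap: 80% × $137,500 = $110,000 → $110,000.
Binding constraint: loan-to-value.

$110,000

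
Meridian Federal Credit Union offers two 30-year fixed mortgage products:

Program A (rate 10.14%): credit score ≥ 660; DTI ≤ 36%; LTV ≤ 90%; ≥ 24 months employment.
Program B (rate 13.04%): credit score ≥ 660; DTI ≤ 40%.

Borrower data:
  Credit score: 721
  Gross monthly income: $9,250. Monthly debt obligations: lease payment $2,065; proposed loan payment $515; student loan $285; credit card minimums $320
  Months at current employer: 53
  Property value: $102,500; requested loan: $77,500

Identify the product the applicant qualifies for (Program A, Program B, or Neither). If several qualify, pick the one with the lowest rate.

Total debts = (2,065 + 515 + 285 + 320) = 3,185; DTI = 3,185/9,250 = 34.4%.
LTV = 77,500/102,500 = 75.6%.
Program A: score 721 ≥ 660; DTI 34.4% ≤ 36%; LTV 75.6% ≤ 90%; employment 53 ≥ 24 mo → qualifies.
Program B: score 721 ≥ 660; DTI 34.4% ≤ 40% → qualifies.
Qualifying: Program A, Program B. Lowest rate is 10.14% → Program A.

Program A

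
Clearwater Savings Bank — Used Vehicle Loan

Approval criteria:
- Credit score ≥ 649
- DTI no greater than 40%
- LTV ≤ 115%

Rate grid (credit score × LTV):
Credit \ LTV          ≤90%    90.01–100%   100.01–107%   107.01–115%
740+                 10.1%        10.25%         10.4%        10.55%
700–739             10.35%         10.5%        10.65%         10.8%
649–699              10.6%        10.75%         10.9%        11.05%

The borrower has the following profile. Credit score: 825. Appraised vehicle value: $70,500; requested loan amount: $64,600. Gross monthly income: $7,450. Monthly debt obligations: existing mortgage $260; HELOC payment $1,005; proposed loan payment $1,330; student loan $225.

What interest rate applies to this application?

10.25%

Credit score 825 ≥ 649; Total monthly debts = (260 + 1,005 + 1,330 + 225) = 2,820. DTI = 2,820/7,450 = 37.9% ≤ 40%
LTV = 64,600/70,500 = 91.6% ≤ 115%
Row: 825 falls in 740+. Column: 91.6% falls in 90.01–100%. Rate = 10.25%.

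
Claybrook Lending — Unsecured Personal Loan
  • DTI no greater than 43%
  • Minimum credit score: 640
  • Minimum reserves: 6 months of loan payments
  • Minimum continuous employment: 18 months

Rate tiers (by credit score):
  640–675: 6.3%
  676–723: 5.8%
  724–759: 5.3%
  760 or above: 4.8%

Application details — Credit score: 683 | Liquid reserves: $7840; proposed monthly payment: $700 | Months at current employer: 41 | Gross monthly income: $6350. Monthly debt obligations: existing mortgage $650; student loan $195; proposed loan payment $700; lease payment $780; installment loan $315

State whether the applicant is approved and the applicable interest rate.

Credit score 683 ≥ 640 (meets minimum)
Total monthly debts = (650 + 195 + 700 + 780 + 315) = 2,640. DTI: 2,640 ÷ 6,350 = 41.6%, within the 43% cap
Employment 41 ≥ 18 months
Reserves: 7,840 ÷ 700 = 11.2 months (meets 6-month minimum)
All requirements met. Score 683 falls in the 676–723 tier → 5.8%.

Approved at 5.8%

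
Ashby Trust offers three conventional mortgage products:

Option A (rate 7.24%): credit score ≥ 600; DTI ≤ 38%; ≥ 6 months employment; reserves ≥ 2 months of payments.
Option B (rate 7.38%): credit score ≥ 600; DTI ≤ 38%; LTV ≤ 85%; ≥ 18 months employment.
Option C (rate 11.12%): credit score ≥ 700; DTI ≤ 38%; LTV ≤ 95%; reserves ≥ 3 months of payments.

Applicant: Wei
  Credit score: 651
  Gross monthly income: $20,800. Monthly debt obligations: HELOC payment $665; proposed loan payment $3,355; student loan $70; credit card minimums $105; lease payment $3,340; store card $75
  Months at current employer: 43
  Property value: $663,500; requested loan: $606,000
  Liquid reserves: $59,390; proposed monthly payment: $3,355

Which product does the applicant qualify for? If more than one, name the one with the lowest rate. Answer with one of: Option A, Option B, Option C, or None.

Option A

Total debts = (665 + 3,355 + 70 + 105 + 3,340 + 75) = 7,610; DTI = 7,610/20,800 = 36.6%.
LTV = 606,000/663,500 = 91.3%.
Reserves = 59,390/3,355 = 17.7 months.
Option A: score 651 ≥ 600; DTI 36.6% ≤ 38%; employment 43 ≥ 6 mo; reserves 17.7 ≥ 2 mo → qualifies.
Option B: score 651 ≥ 600; DTI 36.6% ≤ 38%; LTV 91.3% > 85%; employment 43 ≥ 18 mo → does not qualify.
Option C: score 651 < 700; DTI 36.6% ≤ 38%; LTV 91.3% ≤ 95%; reserves 17.7 ≥ 3 mo → does not qualify.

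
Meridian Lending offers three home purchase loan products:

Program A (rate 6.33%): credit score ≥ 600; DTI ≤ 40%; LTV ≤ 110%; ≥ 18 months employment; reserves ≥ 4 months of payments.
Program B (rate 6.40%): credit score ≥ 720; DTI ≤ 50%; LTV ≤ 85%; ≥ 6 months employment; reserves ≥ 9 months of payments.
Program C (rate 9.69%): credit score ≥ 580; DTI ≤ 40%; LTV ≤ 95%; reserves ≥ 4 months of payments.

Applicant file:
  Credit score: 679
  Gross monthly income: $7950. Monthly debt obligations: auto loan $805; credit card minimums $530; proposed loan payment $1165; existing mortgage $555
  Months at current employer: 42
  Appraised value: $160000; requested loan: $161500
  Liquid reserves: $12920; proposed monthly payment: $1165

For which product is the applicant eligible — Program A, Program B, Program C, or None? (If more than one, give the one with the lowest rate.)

Total debts = (805 + 530 + 1,165 + 555) = 3,055; DTI = 3,055/7,950 = 38.4%.
LTV = 161,500/160,000 = 100.9%.
Reserves = 12,920/1,165 = 11.1 months.
Program A: score 679 ≥ 600; DTI 38.4% ≤ 40%; LTV 100.9% ≤ 110%; employment 42 ≥ 18 mo; reserves 11.1 ≥ 4 mo → qualifies.
Program B: score 679 < 720; DTI 38.4% ≤ 50%; LTV 100.9% > 85%; employment 42 ≥ 6 mo; reserves 11.1 ≥ 9 mo → does not qualify.
Program C: score 679 ≥ 580; DTI 38.4% ≤ 40%; LTV 100.9% > 95%; reserves 11.1 ≥ 4 mo → does not qualify.

Program A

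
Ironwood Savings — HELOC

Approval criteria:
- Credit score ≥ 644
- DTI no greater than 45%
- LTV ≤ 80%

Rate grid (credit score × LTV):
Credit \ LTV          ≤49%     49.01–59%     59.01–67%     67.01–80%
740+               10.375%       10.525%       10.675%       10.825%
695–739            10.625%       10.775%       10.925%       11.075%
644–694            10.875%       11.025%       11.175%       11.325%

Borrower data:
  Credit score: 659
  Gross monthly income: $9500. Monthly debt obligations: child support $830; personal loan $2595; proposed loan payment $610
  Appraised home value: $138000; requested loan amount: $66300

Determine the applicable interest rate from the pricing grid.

Credit score 659 ≥ 644; Total monthly debts = (830 + 2,595 + 610) = 4,035. DTI: 4,035 ÷ 9,500 = 42.5%, within the 45% cap
Loan-to-value = 66,300/138,000 = 48% — pass (80% max)
Row: 659 falls in 644–694. Column: 48% falls in ≤49%. Rate = 10.875%.

10.875%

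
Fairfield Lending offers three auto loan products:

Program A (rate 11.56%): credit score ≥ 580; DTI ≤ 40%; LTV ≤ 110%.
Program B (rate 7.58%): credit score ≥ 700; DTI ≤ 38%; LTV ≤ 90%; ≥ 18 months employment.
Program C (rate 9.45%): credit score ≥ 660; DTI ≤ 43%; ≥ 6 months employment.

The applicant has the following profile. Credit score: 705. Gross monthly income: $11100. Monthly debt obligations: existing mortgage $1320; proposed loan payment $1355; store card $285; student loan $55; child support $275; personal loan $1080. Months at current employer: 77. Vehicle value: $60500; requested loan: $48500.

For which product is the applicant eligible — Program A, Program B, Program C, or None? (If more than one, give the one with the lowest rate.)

Program C

Total debts = (1,320 + 1,355 + 285 + 55 + 275 + 1,080) = 4,370; DTI = 4,370/11,100 = 39.4%.
LTV = 48,500/60,500 = 80.2%.
Program A: score 705 ≥ 580; DTI 39.4% ≤ 40%; LTV 80.2% ≤ 110% → qualifies.
Program B: score 705 ≥ 700; DTI 39.4% > 38%; LTV 80.2% ≤ 90%; employment 77 ≥ 18 mo → does not qualify.
Program C: score 705 ≥ 660; DTI 39.4% ≤ 43%; employment 77 ≥ 6 mo → qualifies.
Qualifying: Program A, Program C. Lowest rate is 9.45% → Program C.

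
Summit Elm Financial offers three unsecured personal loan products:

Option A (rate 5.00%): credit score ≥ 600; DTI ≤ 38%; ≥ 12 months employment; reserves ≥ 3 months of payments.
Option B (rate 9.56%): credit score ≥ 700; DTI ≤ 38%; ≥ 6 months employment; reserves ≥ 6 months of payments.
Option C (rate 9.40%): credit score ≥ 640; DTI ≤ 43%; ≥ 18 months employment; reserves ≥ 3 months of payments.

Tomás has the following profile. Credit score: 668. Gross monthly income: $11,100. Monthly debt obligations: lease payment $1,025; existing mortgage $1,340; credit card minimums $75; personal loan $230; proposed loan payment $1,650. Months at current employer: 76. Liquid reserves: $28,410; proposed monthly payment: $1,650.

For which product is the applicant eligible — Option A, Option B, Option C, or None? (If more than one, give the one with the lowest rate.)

Total debts = (1,025 + 1,340 + 75 + 230 + 1,650) = 4,320; DTI = 4,320/11,100 = 38.9%.
Reserves = 28,410/1,650 = 17.2 months.
Option A: score 668 ≥ 600; DTI 38.9% > 38%; employment 76 ≥ 12 mo; reserves 17.2 ≥ 3 mo → does not qualify.
Option B: score 668 < 700; DTI 38.9% > 38%; employment 76 ≥ 6 mo; reserves 17.2 ≥ 6 mo → does not qualify.
Option C: score 668 ≥ 640; DTI 38.9% ≤ 43%; employment 76 ≥ 18 mo; reserves 17.2 ≥ 3 mo → qualifies.

Option C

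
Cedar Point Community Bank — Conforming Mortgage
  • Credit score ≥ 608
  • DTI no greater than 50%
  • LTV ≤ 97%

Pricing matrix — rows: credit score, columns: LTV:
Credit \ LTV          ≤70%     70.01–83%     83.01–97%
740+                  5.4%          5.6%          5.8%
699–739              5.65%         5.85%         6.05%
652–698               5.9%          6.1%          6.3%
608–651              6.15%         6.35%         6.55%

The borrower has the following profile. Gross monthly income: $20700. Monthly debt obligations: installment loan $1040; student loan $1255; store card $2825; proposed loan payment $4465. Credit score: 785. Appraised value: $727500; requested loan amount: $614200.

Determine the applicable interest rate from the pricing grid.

5.8%

Credit score 785 ≥ 608; Total monthly debts = (1,040 + 1,255 + 2,825 + 4,465) = 9,585. DTI = 9,585/20,700 = 46.3% ≤ 50%
LTV = 614,200/727,500 = 84.4% ≤ 97%
Row: 785 falls in 740+. Column: 84.4% falls in 83.01–97%. Rate = 5.8%.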